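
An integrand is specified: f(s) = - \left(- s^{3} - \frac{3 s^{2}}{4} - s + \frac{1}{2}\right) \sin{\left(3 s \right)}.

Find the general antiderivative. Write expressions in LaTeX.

Whatever form F(s) takes, F'(s) = f(s) is non-negotiable.
Check: d/ds[- \frac{s^{3} \cos{\left(3 s \right)}}{3} + \frac{s^{2} \sin{\left(3 s \right)}}{3} - \frac{s^{2} \cos{\left(3 s \right)}}{4} + \frac{s \sin{\left(3 s \right)}}{6} - \frac{s \cos{\left(3 s \right)}}{9} + \frac{\sin{\left(3 s \right)}}{27} + \frac{2 \cos{\left(3 s \right)}}{9}] = s^{3} \sin{\left(3 s \right)} + \frac{3 s^{2} \sin{\left(3 s \right)}}{4} + s \sin{\left(3 s \right)} - \frac{\sin{\left(3 s \right)}}{2}, which equals f(s).

F(s) = - \frac{s^{3} \cos{\left(3 s \right)}}{3} + \frac{s^{2} \sin{\left(3 s \right)}}{3} - \frac{s^{2} \cos{\left(3 s \right)}}{4} + \frac{s \sin{\left(3 s \right)}}{6} - \frac{s \cos{\left(3 s \right)}}{9} + \frac{\sin{\left(3 s \right)}}{27} + \frac{2 \cos{\left(3 s \right)}}{9} + C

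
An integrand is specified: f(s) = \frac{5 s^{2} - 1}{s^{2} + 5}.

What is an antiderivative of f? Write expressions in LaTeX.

Whatever form F(s) takes, F'(s) = f(s) is non-negotiable.
Check: d/ds[\frac{25 s - 26 \sqrt{5} \operatorname{atan}{\left(\frac{\sqrt{5} s}{5} \right)}}{5}] = \frac{5 s^{2} - 1}{s^{2} + 5} = f(s).

An antiderivative is F(s) = \frac{25 s - 26 \sqrt{5} \operatorname{atan}{\left(\frac{\sqrt{5} s}{5} \right)}}{5}.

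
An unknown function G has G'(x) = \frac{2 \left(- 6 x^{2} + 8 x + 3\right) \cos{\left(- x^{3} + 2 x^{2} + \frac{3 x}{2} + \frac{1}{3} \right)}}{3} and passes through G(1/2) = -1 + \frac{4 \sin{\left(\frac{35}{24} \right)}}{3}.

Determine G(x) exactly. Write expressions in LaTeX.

G(x) = \frac{4 \sin{\left(- x^{3} + 2 x^{2} + \frac{3 x}{2} + \frac{1}{3} \right)}}{3} - 1

The substitution u = - x^{3} + 2 x^{2} + \frac{3 x}{2} + \frac{1}{3} works: G'(x) is exactly (dG/du)*(du/dx) for that inner function.
A general antiderivative is \frac{4 \sin{\left(- x^{3} + 2 x^{2} + \frac{3 x}{2} + \frac{1}{3} \right)}}{3} + C.
The condition gives C = -1 + \frac{4 \sin{\left(\frac{35}{24} \right)}}{3} - (\frac{4 \sin{\left(\frac{35}{24} \right)}}{3}) = -1.
So G(x) = \frac{4 \sin{\left(- x^{3} + 2 x^{2} + \frac{3 x}{2} + \frac{1}{3} \right)}}{3} - 1.
Check: d/dx[\frac{4 \sin{\left(- x^{3} + 2 x^{2} + \frac{3 x}{2} + \frac{1}{3} \right)}}{3} - 1] = - 4 x^{2} \cos{\left(- x^{3} + 2 x^{2} + \frac{3 x}{2} + \frac{1}{3} \right)} + \frac{16 x \cos{\left(- x^{3} + 2 x^{2} + \frac{3 x}{2} + \frac{1}{3} \right)}}{3} + 2 \cos{\left(- x^{3} + 2 x^{2} + \frac{3 x}{2} + \frac{1}{3} \right)}, which equals G'(x).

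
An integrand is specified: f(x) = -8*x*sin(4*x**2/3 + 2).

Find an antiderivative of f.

The substitution u = 4*x**2/3 + 2 works: f is exactly (dF/du)*(du/dx) for that inner function.
Check: d/dx[3*cos(4*x**2/3 + 2)] = -8*x*sin(4*x**2/3 + 2) = f(x).

An antiderivative is F(x) = 3*cos(4*x**2/3 + 2).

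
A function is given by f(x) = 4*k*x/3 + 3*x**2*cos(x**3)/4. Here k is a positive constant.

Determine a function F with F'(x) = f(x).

The integrand splits into summands that can be handled one at a time.
Check: d/dx[(8*k*x**2 + 3*sin(x**3))/12] = 4*k*x/3 + 3*x**2*cos(x**3)/4 = f(x).

An antiderivative is F(x) = (8*k*x**2 + 3*sin(x**3))/12.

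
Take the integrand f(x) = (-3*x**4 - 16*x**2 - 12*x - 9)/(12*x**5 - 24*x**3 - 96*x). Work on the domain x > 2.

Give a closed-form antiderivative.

Factor the denominator (12*x*(x - 2)*(x + 2)*(x**2 + 2)) and decompose: f = (11*x + 24)/(144*(x**2 + 2)) - 97/(576*(x + 2)) - 145/(576*(x - 2)) + 3/(32*x); each piece integrates to a log, atan, or power term.
Check: d/dx[(54*log(x) - 145*log(x - 2) - 97*log(x + 2) + 22*log(x**2 + 2) + 48*sqrt(2)*atan(sqrt(2)*x/2))/576] = (-3*x**4 - 16*x**2 - 12*x - 9)/(12*x**5 - 24*x**3 - 96*x) = f(x).

An antiderivative is F(x) = (54*log(x) - 145*log(x - 2) - 97*log(x + 2) + 22*log(x**2 + 2) + 48*sqrt(2)*atan(sqrt(2)*x/2))/576.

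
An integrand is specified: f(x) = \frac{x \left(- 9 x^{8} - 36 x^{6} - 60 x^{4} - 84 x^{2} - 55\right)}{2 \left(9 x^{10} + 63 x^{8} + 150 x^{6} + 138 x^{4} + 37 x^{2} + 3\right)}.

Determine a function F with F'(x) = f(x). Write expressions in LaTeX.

An antiderivative is F(x) = \frac{- 3 x^{4} \log{\left(x^{2} + 3 \right)} - 3 x^{4} \log{\left(2 \right)} - 6 x^{2} \log{\left(x^{2} + 3 \right)} - 6 x^{2} \log{\left(2 \right)} - \log{\left(x^{2} + 3 \right)} - \log{\left(2 \right)} + 3}{12 x^{4} + 24 x^{2} + 4}.

A candidate is checked by its d/dx: the result must match f(x).
Check: d/dx[\frac{- 3 x^{4} \log{\left(x^{2} + 3 \right)} - 3 x^{4} \log{\left(2 \right)} - 6 x^{2} \log{\left(x^{2} + 3 \right)} - 6 x^{2} \log{\left(2 \right)} - \log{\left(x^{2} + 3 \right)} - \log{\left(2 \right)} + 3}{12 x^{4} + 24 x^{2} + 4}] = \frac{- 9 x^{9} - 36 x^{7} - 60 x^{5} - 84 x^{3} - 55 x}{18 x^{10} + 126 x^{8} + 300 x^{6} + 276 x^{4} + 74 x^{2} + 6}, which equals f(x).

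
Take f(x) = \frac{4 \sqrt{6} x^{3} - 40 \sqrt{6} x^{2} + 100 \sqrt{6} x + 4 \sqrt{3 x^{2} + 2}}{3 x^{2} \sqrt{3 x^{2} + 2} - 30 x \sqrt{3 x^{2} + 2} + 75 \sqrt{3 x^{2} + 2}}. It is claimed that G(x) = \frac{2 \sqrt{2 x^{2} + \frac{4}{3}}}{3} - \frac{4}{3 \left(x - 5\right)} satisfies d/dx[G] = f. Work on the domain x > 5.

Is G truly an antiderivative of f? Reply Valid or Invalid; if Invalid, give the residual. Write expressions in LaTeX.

d/dx[G] = \frac{2 \sqrt{6} x^{3} - 20 \sqrt{6} x^{2} + 50 \sqrt{6} x + 4 \sqrt{3 x^{2} + 2}}{3 x^{2} \sqrt{3 x^{2} + 2} - 30 x \sqrt{3 x^{2} + 2} + 75 \sqrt{3 x^{2} + 2}}
d/dx[G] - f(x) = - \frac{2 \sqrt{6} x \sqrt{3 x^{2} + 2}}{9 x^{2} + 6} != 0.

Invalid: d/dx[G] - f = - \frac{2 \sqrt{6} x \sqrt{3 x^{2} + 2}}{9 x^{2} + 6}, which is not 0.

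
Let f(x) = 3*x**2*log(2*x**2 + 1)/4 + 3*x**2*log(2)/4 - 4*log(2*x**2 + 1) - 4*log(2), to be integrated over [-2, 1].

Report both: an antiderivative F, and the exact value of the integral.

Antiderivative: F(x) = (6*x**3*log(4*x**2 + 2) - 4*x**3 - 96*x*log(4*x**2 + 2) + 198*x - 99*sqrt(2)*atan(sqrt(2)*x))/24; value = -6*log(18) - 33*sqrt(2)*atan(2*sqrt(2))/8 - 15*log(6)/4 - 33*sqrt(2)*atan(sqrt(2))/8 + 93/4

Integrate term by term and add the pieces.
F(x) = (6*x**3*log(4*x**2 + 2) - 4*x**3 - 96*x*log(4*x**2 + 2) + 198*x - 99*sqrt(2)*atan(sqrt(2)*x))/24 is an antiderivative of f.
Check: d/dx[(6*x**3*log(4*x**2 + 2) - 4*x**3 - 96*x*log(4*x**2 + 2) + 198*x - 99*sqrt(2)*atan(sqrt(2)*x))/24] = 3*x**2*log(2*x**2 + 1)/4 + 3*x**2*log(2)/4 - 4*log(2*x**2 + 1) - 4*log(2) = f(x).
F(1) = -15*log(6)/4 - 33*sqrt(2)*atan(sqrt(2))/8 + 97/12; F(-2) = -91/6 + 33*sqrt(2)*atan(2*sqrt(2))/8 + 6*log(18).
Integral = F(1) - F(-2) = -6*log(18) - 33*sqrt(2)*atan(2*sqrt(2))/8 - 15*log(6)/4 - 33*sqrt(2)*atan(sqrt(2))/8 + 93/4.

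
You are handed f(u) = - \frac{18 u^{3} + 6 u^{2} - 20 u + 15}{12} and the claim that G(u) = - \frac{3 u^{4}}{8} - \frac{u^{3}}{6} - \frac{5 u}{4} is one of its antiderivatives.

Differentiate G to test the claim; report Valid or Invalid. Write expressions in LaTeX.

d/du[G] = - \frac{3 u^{3}}{2} - \frac{u^{2}}{2} - \frac{5}{4}
d/du[G] - f(u) = - \frac{5 u}{3} != 0.

Invalid: d/du[G] - f = - \frac{5 u}{3}, which is not 0.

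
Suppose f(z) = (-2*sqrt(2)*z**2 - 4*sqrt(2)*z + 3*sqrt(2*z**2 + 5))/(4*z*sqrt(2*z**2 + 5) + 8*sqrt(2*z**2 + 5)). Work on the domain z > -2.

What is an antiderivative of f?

An antiderivative F(z) passes only if d/dz[F] lands on f(z) exactly.
Check: d/dz[-sqrt(z**2 + 5/2)/2 + 3*log(3*z + 6)/4] = (-2*sqrt(2)*z**2 - 4*sqrt(2)*z + 3*sqrt(2*z**2 + 5))/(4*z*sqrt(2*z**2 + 5) + 8*sqrt(2*z**2 + 5)) = f(z).

An antiderivative is F(z) = -sqrt(z**2 + 5/2)/2 + 3*log(3*z + 6)/4.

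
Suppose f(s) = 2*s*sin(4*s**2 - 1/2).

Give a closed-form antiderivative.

The substitution u = 4*s**2 - 1/2 works: f is exactly (dF/du)*(du/ds) for that inner function.
Check: d/ds[-cos(4*s**2 - 1/2)/4] = 2*s*sin(4*s**2 - 1/2) = f(s).

An antiderivative is F(s) = -cos(4*s**2 - 1/2)/4.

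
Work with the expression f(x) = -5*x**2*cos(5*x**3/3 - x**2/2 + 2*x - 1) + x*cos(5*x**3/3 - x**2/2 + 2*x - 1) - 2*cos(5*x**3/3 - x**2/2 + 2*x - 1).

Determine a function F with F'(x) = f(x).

The substitution u = 5*x**3/3 - x**2/2 + 2*x - 1 works: f is exactly (dF/du)*(du/dx) for that inner function.
Check: d/dx[-sin(5*x**3/3 - x**2/2 + 2*x - 1)] = -5*x**2*cos(5*x**3/3 - x**2/2 + 2*x - 1) + x*cos(5*x**3/3 - x**2/2 + 2*x - 1) - 2*cos(5*x**3/3 - x**2/2 + 2*x - 1) = f(x).

An antiderivative is F(x) = -sin(5*x**3/3 - x**2/2 + 2*x - 1).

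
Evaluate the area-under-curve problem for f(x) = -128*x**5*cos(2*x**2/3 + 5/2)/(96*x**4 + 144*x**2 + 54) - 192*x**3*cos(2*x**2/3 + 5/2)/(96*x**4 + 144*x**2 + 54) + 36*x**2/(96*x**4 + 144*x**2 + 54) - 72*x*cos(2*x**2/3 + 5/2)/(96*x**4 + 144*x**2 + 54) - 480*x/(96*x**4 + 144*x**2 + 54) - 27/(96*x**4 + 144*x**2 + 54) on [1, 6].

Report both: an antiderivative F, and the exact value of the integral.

Antiderivative: F(x) = -(8*x**2*sin(2*x**2/3 + 5/2) + 3*x + 6*sin(2*x**2/3 + 5/2) - 20)/(2*(4*x**2 + 3)); value = -355/294 - sin(53/2) + sin(19/6)

Integrate term by term and add the pieces.
F(x) = -(8*x**2*sin(2*x**2/3 + 5/2) + 3*x + 6*sin(2*x**2/3 + 5/2) - 20)/(2*(4*x**2 + 3)) is an antiderivative of f.
Check: d/dx[-(8*x**2*sin(2*x**2/3 + 5/2) + 3*x + 6*sin(2*x**2/3 + 5/2) - 20)/(2*(4*x**2 + 3))] = (-128*x**5*cos(2*x**2/3 + 5/2) - 192*x**3*cos(2*x**2/3 + 5/2) + 36*x**2 - 72*x*cos(2*x**2/3 + 5/2) - 480*x - 27)/(96*x**4 + 144*x**2 + 54), which equals f(x).
F(6) = 1/147 - sin(53/2); F(1) = 17/14 - sin(19/6).
Integral = F(6) - F(1) = -355/294 - sin(53/2) + sin(19/6).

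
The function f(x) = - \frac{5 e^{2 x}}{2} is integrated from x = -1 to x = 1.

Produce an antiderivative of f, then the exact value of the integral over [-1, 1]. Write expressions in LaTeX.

Any candidate F(x) must reproduce f(x) exactly when differentiated.
F(x) = - \frac{5 e^{2 x}}{4} is an antiderivative of f.
Check: d/dx[- \frac{5 e^{2 x}}{4}] = - \frac{5 e^{2 x}}{2} = f(x).
F(1) = - \frac{5 e^{2}}{4}; F(-1) = - \frac{5}{4 e^{2}}.
Integral = F(1) - F(-1) = - \frac{5 e^{2}}{4} + \frac{5}{4 e^{2}}.

Antiderivative: F(x) = - \frac{5 e^{2 x}}{4}; value = - \frac{5 e^{2}}{4} + \frac{5}{4 e^{2}}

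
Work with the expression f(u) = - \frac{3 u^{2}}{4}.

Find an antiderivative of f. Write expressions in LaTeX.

Whatever form F(u) takes, F'(u) = f(u) is non-negotiable.
Check: d/du[- \frac{u^{3}}{4}] = - \frac{3 u^{2}}{4} = f(u).

An antiderivative is F(u) = - \frac{u^{3}}{4}.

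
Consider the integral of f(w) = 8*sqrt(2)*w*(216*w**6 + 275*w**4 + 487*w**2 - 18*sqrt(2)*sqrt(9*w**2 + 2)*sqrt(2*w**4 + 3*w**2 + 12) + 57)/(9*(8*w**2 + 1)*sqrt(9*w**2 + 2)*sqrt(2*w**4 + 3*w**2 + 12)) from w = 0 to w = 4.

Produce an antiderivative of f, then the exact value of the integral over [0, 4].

Any candidate F(w) must reproduce f(w) exactly when differentiated.
F(w) = -2*(-2*sqrt(2)*sqrt(9*w**2 + 2)*sqrt(2*w**4 + 3*w**2 + 12) + 9*log(4*w**2 + 1/2))/9 is an antiderivative of f.
Check: d/dw[-2*(-2*sqrt(2)*sqrt(9*w**2 + 2)*sqrt(2*w**4 + 3*w**2 + 12) + 9*log(4*w**2 + 1/2))/9] = (1728*sqrt(2)*w**7 + 2200*sqrt(2)*w**5 + 3896*sqrt(2)*w**3 - 288*w*sqrt(9*w**2 + 2)*sqrt(2*w**4 + 3*w**2 + 12) + 456*sqrt(2)*w)/(72*w**2*sqrt(9*w**2 + 2)*sqrt(2*w**4 + 3*w**2 + 12) + 9*sqrt(9*w**2 + 2)*sqrt(2*w**4 + 3*w**2 + 12)), which equals f(w).
F(4) = -2*log(129/2) + 16*sqrt(10439)/9; F(0) = 2*log(2) + 16*sqrt(3)/9.
Integral = F(4) - F(0) = -2*log(129/2) - 16*sqrt(3)/9 - 2*log(2) + 16*sqrt(10439)/9.

Antiderivative: F(w) = -2*(-2*sqrt(2)*sqrt(9*w**2 + 2)*sqrt(2*w**4 + 3*w**2 + 12) + 9*log(4*w**2 + 1/2))/9; value = -2*log(129/2) - 16*sqrt(3)/9 - 2*log(2) + 16*sqrt(10439)/9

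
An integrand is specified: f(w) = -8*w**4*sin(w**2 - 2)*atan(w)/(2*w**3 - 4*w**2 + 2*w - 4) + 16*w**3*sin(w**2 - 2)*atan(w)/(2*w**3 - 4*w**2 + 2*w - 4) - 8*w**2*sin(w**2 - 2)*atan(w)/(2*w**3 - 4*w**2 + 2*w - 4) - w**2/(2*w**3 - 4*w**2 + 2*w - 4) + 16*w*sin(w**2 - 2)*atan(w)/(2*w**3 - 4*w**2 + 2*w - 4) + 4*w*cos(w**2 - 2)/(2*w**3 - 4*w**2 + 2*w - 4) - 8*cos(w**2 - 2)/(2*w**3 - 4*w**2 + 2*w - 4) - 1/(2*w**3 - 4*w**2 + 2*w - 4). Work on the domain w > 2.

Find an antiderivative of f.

Integrate term by term and add the pieces.
Check: d/dw[-log(w/2 - 1)/2 + 2*cos(w**2 - 2)*atan(w)] = (-8*w**4*sin(w**2 - 2)*atan(w) + 16*w**3*sin(w**2 - 2)*atan(w) - 8*w**2*sin(w**2 - 2)*atan(w) - w**2 + 16*w*sin(w**2 - 2)*atan(w) + 4*w*cos(w**2 - 2) - 8*cos(w**2 - 2) - 1)/(2*w**3 - 4*w**2 + 2*w - 4), which equals f(w).

An antiderivative is F(w) = -log(w/2 - 1)/2 + 2*cos(w**2 - 2)*atan(w).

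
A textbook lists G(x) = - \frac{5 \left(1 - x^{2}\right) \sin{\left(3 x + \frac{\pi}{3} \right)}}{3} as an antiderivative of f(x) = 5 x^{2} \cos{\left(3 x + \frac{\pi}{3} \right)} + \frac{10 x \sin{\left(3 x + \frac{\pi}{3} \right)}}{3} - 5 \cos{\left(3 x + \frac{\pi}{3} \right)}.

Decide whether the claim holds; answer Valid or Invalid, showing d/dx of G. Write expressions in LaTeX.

Valid. The derivative of G reproduces f.

d/dx[G] = 5 x^{2} \cos{\left(3 x + \frac{\pi}{3} \right)} + \frac{10 x \sin{\left(3 x + \frac{\pi}{3} \right)}}{3} - 5 \cos{\left(3 x + \frac{\pi}{3} \right)}
This equals f(x) exactly, so the claim holds.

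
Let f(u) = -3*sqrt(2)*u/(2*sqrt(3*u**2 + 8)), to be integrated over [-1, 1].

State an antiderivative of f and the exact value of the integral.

The substitution w = 3*u**2/2 + 4 works: f is exactly (dF/dw)*(dw/du) for that inner function.
F(u) = -sqrt(2)*sqrt(3*u**2 + 8)/2 is an antiderivative of f.
Check: d/du[-sqrt(2)*sqrt(3*u**2 + 8)/2] = -3*sqrt(2)*u/(2*sqrt(3*u**2 + 8)) = f(u).
F(1) = -sqrt(22)/2; F(-1) = -sqrt(22)/2.
Integral = F(1) - F(-1) = 0.

Antiderivative: F(u) = -sqrt(2)*sqrt(3*u**2 + 8)/2; value = 0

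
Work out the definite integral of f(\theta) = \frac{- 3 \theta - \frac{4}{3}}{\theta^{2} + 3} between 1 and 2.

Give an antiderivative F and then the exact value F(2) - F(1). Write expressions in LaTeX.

Antiderivative: F(\theta) = - \frac{3 \log{\left(\theta^{2} + 3 \right)}}{2} - \frac{4 \sqrt{3} \operatorname{atan}{\left(\frac{\sqrt{3} \theta}{3} \right)}}{9}; value = - \frac{3 \log{\left(7 \right)}}{2} - \frac{4 \sqrt{3} \operatorname{atan}{\left(\frac{2 \sqrt{3}}{3} \right)}}{9} + \frac{2 \sqrt{3} \pi}{27} + \frac{3 \log{\left(4 \right)}}{2}

Whatever form F(\theta) takes, F'(\theta) = f(\theta) is non-negotiable.
F(\theta) = - \frac{3 \log{\left(\theta^{2} + 3 \right)}}{2} - \frac{4 \sqrt{3} \operatorname{atan}{\left(\frac{\sqrt{3} \theta}{3} \right)}}{9} is an antiderivative of f.
Check: d/d\theta[- \frac{3 \log{\left(\theta^{2} + 3 \right)}}{2} - \frac{4 \sqrt{3} \operatorname{atan}{\left(\frac{\sqrt{3} \theta}{3} \right)}}{9}] = \frac{- 9 \theta - 4}{3 \theta^{2} + 9}, which equals f(\theta).
F(2) = - \frac{3 \log{\left(7 \right)}}{2} - \frac{4 \sqrt{3} \operatorname{atan}{\left(\frac{2 \sqrt{3}}{3} \right)}}{9}; F(1) = - \frac{3 \log{\left(4 \right)}}{2} - \frac{2 \sqrt{3} \pi}{27}.
Integral = F(2) - F(1) = - \frac{3 \log{\left(7 \right)}}{2} - \frac{4 \sqrt{3} \operatorname{atan}{\left(\frac{2 \sqrt{3}}{3} \right)}}{9} + \frac{2 \sqrt{3} \pi}{27} + \frac{3 \log{\left(4 \right)}}{2}.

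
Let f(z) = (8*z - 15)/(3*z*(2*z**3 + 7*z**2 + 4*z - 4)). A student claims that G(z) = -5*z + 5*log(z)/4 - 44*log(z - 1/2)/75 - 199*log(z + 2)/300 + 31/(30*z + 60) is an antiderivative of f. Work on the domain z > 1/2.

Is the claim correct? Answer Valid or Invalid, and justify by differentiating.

Invalid: d/dz[G] - f = -5, which is not 0.

d/dz[G] = (-30*z**4 - 105*z**3 - 60*z**2 + 68*z - 15)/(6*z**4 + 21*z**3 + 12*z**2 - 12*z)
d/dz[G] - f(z) = -5 != 0.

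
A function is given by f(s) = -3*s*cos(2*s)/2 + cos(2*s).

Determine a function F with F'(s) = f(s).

Integrate term by term and add the pieces.
Check: d/ds[-3*s*sin(2*s)/4 + sin(2*s)/2 - 3*cos(2*s)/8] = -3*s*cos(2*s)/2 + cos(2*s) = f(s).

An antiderivative is F(s) = -3*s*sin(2*s)/4 + sin(2*s)/2 - 3*cos(2*s)/8.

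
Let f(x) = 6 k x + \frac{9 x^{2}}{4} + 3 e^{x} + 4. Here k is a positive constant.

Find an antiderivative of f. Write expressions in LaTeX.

Integrate term by term and add the pieces.
Check: d/dx[\frac{12 k x^{2} + 3 x^{3} + 16 x + 12 e^{x}}{4}] = 6 k x + \frac{9 x^{2}}{4} + 3 e^{x} + 4 = f(x).

An antiderivative is F(x) = \frac{12 k x^{2} + 3 x^{3} + 16 x + 12 e^{x}}{4}.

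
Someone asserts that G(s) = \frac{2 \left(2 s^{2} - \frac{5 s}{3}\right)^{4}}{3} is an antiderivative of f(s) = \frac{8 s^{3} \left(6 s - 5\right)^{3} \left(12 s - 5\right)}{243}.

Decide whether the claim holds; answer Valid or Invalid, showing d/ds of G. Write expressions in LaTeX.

Valid - the claim checks out under differentiation.

d/ds[G] = \frac{256 s^{7}}{3} - \frac{2240 s^{6}}{9} + \frac{800 s^{5}}{3} - \frac{10000 s^{4}}{81} + \frac{5000 s^{3}}{243}
This equals f(s) exactly, so the claim holds.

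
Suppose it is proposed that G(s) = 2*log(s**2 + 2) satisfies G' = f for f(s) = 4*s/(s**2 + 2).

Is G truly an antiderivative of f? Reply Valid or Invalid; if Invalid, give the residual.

d/ds[G] = 4*s/(s**2 + 2)
This equals f(s) exactly, so the claim holds.

Valid - the claim checks out under differentiation.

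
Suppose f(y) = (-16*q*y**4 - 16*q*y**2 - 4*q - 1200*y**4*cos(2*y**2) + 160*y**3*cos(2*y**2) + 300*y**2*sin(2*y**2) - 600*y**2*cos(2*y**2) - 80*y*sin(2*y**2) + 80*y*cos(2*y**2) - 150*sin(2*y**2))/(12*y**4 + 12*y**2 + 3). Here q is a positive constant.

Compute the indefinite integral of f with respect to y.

Whatever form F(y) takes, F'(y) = f(y) is non-negotiable.
Check: d/dy[2*(-2*q*y*(2*y**2 + 1) - 5*(15*y - 2)*sin(2*y**2))/(3*(2*y**2 + 1))] = (-16*q*y**4 - 16*q*y**2 - 4*q - 1200*y**4*cos(2*y**2) + 160*y**3*cos(2*y**2) + 300*y**2*sin(2*y**2) - 600*y**2*cos(2*y**2) - 80*y*sin(2*y**2) + 80*y*cos(2*y**2) - 150*sin(2*y**2))/(12*y**4 + 12*y**2 + 3) = f(y).

F(y) = 2*(-2*q*y*(2*y**2 + 1) - 5*(15*y - 2)*sin(2*y**2))/(3*(2*y**2 + 1)) + C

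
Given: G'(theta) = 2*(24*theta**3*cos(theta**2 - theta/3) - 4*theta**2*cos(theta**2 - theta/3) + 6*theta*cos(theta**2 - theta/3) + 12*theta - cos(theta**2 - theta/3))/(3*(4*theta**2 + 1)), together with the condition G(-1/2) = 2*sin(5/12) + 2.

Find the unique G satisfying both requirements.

G(theta) = log(2*theta**2 + 1/2) + 2*sin(theta**2 - theta/3) + 2

The proposed G(theta) is checked by its d/dtheta: the result must match the given G'(theta).
A general antiderivative is log(2*theta**2 + 1/2) + 2*sin(theta**2 - theta/3) + C.
The condition gives C = 2*sin(5/12) + 2 - (2*sin(5/12)) = 2.
So G(theta) = log(2*theta**2 + 1/2) + 2*sin(theta**2 - theta/3) + 2.
Check: d/dtheta[log(2*theta**2 + 1/2) + 2*sin(theta**2 - theta/3) + 2] = (48*theta**3*cos(theta**2 - theta/3) - 8*theta**2*cos(theta**2 - theta/3) + 12*theta*cos(theta**2 - theta/3) + 24*theta - 2*cos(theta**2 - theta/3))/(12*theta**2 + 3), which equals G'(theta).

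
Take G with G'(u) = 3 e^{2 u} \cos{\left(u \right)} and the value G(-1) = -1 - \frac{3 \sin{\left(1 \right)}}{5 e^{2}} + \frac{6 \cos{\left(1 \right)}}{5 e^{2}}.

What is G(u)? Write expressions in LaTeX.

A candidate passes only if d/du[G] lands on the given G'(u) exactly.
A general antiderivative is \frac{3 e^{2 u} \sin{\left(u \right)}}{5} + \frac{6 e^{2 u} \cos{\left(u \right)}}{5} + C.
The condition gives C = -1 - \frac{3 \sin{\left(1 \right)}}{5 e^{2}} + \frac{6 \cos{\left(1 \right)}}{5 e^{2}} - (- \frac{3 \sin{\left(1 \right)}}{5 e^{2}} + \frac{6 \cos{\left(1 \right)}}{5 e^{2}}) = -1.
So G(u) = \frac{3 e^{2 u} \sin{\left(u \right)} + 6 e^{2 u} \cos{\left(u \right)} - 5}{5}.
Check: d/du[\frac{3 e^{2 u} \sin{\left(u \right)} + 6 e^{2 u} \cos{\left(u \right)} - 5}{5}] = 3 e^{2 u} \cos{\left(u \right)} = G'(u).

G(u) = \frac{3 e^{2 u} \sin{\left(u \right)} + 6 e^{2 u} \cos{\left(u \right)} - 5}{5}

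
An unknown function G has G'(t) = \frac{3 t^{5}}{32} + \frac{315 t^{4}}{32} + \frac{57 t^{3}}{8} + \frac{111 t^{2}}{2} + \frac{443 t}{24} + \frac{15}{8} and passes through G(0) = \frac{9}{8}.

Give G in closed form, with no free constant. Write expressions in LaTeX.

Integrate term by term and add the pieces.
A general antiderivative is \frac{3 t^{5}}{2} - 3 t^{4} + t^{3} - \frac{t^{2}}{3} - \left(- \frac{t^{2}}{4} - \frac{5 t}{2} - \frac{1}{2}\right)^{3} + C.
The condition gives C = \frac{9}{8} - (\frac{1}{8}) = 1.
So G(t) = \frac{t^{6}}{64} + \frac{63 t^{5}}{32} + \frac{57 t^{4}}{32} + \frac{37 t^{3}}{2} + \frac{443 t^{2}}{48} + \frac{15 t}{8} + \frac{9}{8}.
Check: d/dt[\frac{t^{6}}{64} + \frac{63 t^{5}}{32} + \frac{57 t^{4}}{32} + \frac{37 t^{3}}{2} + \frac{443 t^{2}}{48} + \frac{15 t}{8} + \frac{9}{8}] = \frac{3 t^{5}}{32} + \frac{315 t^{4}}{32} + \frac{57 t^{3}}{8} + \frac{111 t^{2}}{2} + \frac{443 t}{24} + \frac{15}{8} = G'(t).

G(t) = \frac{t^{6}}{64} + \frac{63 t^{5}}{32} + \frac{57 t^{4}}{32} + \frac{37 t^{3}}{2} + \frac{443 t^{2}}{48} + \frac{15 t}{8} + \frac{9}{8}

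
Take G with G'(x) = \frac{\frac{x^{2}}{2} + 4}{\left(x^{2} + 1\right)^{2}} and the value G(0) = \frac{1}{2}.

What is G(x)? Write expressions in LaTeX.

Differentiate the proposed G(x) back; it has to land on the given G'(x).
A general antiderivative is \frac{7 x}{4 x^{2} + 4} + \frac{9 \operatorname{atan}{\left(x \right)}}{4} + C.
The condition gives C = \frac{1}{2} - (0) = \frac{1}{2}.
So G(x) = \frac{9 x^{2} \operatorname{atan}{\left(x \right)} + 2 x^{2} + 7 x + 9 \operatorname{atan}{\left(x \right)} + 2}{4 \left(x^{2} + 1\right)}.
Check: d/dx[\frac{9 x^{2} \operatorname{atan}{\left(x \right)} + 2 x^{2} + 7 x + 9 \operatorname{atan}{\left(x \right)} + 2}{4 \left(x^{2} + 1\right)}] = \frac{x^{2} + 8}{2 x^{4} + 4 x^{2} + 2}, which equals G'(x).

G(x) = \frac{9 x^{2} \operatorname{atan}{\left(x \right)} + 2 x^{2} + 7 x + 9 \operatorname{atan}{\left(x \right)} + 2}{4 \left(x^{2} + 1\right)}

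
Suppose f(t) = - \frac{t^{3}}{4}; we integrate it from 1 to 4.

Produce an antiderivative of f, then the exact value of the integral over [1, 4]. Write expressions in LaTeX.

Antiderivative: F(t) = - \frac{t^{4}}{16}; value = - \frac{255}{16}

For F(t) to be correct the identity F'(t) - f(t) = 0 must hold.
F(t) = - \frac{t^{4}}{16} is an antiderivative of f.
Check: d/dt[- \frac{t^{4}}{16}] = - \frac{t^{3}}{4} = f(t).
F(4) = -16; F(1) = - \frac{1}{16}.
Integral = F(4) - F(1) = - \frac{255}{16}.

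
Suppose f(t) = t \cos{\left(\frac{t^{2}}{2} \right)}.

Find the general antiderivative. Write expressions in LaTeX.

f matches the chain-rule pattern g'(h)*h' with inner function h(t) = \frac{t^{2}}{2}; substituting u = h(t) collapses the integral.
Check: d/dt[\sin{\left(\frac{t^{2}}{2} \right)}] = t \cos{\left(\frac{t^{2}}{2} \right)} = f(t).

F(t) = \sin{\left(\frac{t^{2}}{2} \right)} + C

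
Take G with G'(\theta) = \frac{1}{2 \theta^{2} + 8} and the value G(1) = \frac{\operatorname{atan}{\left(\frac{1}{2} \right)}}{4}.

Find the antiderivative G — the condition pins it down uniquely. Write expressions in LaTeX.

A first test for any G(\theta): its \theta-derivative must equal the given G'(\theta).
A general antiderivative is \frac{\operatorname{atan}{\left(\frac{\theta}{2} \right)}}{4} + C.
The condition gives C = \frac{\operatorname{atan}{\left(\frac{1}{2} \right)}}{4} - (\frac{\operatorname{atan}{\left(\frac{1}{2} \right)}}{4}) = 0.
So G(\theta) = \frac{\operatorname{atan}{\left(\frac{\theta}{2} \right)}}{4}.
Check: d/d\theta[\frac{\operatorname{atan}{\left(\frac{\theta}{2} \right)}}{4}] = \frac{1}{2 \theta^{2} + 8} = G'(\theta).

G(\theta) = \frac{\operatorname{atan}{\left(\frac{\theta}{2} \right)}}{4}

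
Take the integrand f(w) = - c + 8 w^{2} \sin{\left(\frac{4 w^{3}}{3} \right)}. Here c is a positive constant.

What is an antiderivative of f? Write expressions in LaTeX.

Check any antiderivative F(w) by computing F'(w) and comparing it with f(w).
Check: d/dw[- c w - 2 \cos{\left(\frac{4 w^{3}}{3} \right)}] = - c + 8 w^{2} \sin{\left(\frac{4 w^{3}}{3} \right)} = f(w).

An antiderivative is F(w) = - c w - 2 \cos{\left(\frac{4 w^{3}}{3} \right)}.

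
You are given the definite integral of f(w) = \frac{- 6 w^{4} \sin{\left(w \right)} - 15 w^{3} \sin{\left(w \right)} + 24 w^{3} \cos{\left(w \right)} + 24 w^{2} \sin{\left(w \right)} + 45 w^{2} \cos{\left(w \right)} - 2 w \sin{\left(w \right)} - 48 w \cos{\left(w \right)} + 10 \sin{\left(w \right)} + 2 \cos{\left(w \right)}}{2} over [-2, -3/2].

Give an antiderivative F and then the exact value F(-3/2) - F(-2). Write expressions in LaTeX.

f has the shape u'v + uv' for u = 3 w^{4} + \frac{15 w^{3}}{2} - 12 w^{2} + w - 5 and v = \cos{\left(w \right)} — it is the derivative of the product u*v.
F(w) = 3 \left(w^{4} + \frac{5 w^{3}}{2} - 4 w^{2} + \frac{w}{3} - \frac{5}{3}\right) \cos{\left(w \right)} is an antiderivative of f.
Check: d/dw[3 \left(w^{4} + \frac{5 w^{3}}{2} - 4 w^{2} + \frac{w}{3} - \frac{5}{3}\right) \cos{\left(w \right)}] = - 3 w^{4} \sin{\left(w \right)} - \frac{15 w^{3} \sin{\left(w \right)}}{2} + 12 w^{3} \cos{\left(w \right)} + 12 w^{2} \sin{\left(w \right)} + \frac{45 w^{2} \cos{\left(w \right)}}{2} - w \sin{\left(w \right)} - 24 w \cos{\left(w \right)} + 5 \sin{\left(w \right)} + \cos{\left(w \right)}, which equals f(w).
F(-3/2) = - \frac{349 \cos{\left(\frac{3}{2} \right)}}{8}; F(-2) = - 67 \cos{\left(2 \right)}.
Integral = F(-3/2) - F(-2) = 67 \cos{\left(2 \right)} - \frac{349 \cos{\left(\frac{3}{2} \right)}}{8}.

Antiderivative: F(w) = 3 \left(w^{4} + \frac{5 w^{3}}{2} - 4 w^{2} + \frac{w}{3} - \frac{5}{3}\right) \cos{\left(w \right)}; value = 67 \cos{\left(2 \right)} - \frac{349 \cos{\left(\frac{3}{2} \right)}}{8}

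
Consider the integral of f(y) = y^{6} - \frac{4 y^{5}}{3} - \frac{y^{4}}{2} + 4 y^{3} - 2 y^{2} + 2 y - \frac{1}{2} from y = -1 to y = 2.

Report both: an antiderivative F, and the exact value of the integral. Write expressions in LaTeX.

The integrand splits into summands that can be handled one at a time.
F(y) = \frac{y^{7}}{7} - \frac{2 y^{6}}{9} - \frac{y^{5}}{10} + y^{4} - \frac{2 y^{3}}{3} + y^{2} - \frac{y}{2} is an antiderivative of f.
Check: d/dy[\frac{y^{7}}{7} - \frac{2 y^{6}}{9} - \frac{y^{5}}{10} + y^{4} - \frac{2 y^{3}}{3} + y^{2} - \frac{y}{2}] = y^{6} - \frac{4 y^{5}}{3} - \frac{y^{4}}{2} + 4 y^{3} - 2 y^{2} + 2 y - \frac{1}{2} = f(y).
F(2) = \frac{4577}{315}; F(-1) = \frac{914}{315}.
Integral = F(2) - F(-1) = \frac{407}{35}.

Antiderivative: F(y) = \frac{y^{7}}{7} - \frac{2 y^{6}}{9} - \frac{y^{5}}{10} + y^{4} - \frac{2 y^{3}}{3} + y^{2} - \frac{y}{2}; value = \frac{407}{35}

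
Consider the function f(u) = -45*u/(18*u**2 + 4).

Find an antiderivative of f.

The substitution w = 3*u**2/2 + 1/3 works: f is exactly (dF/dw)*(dw/du) for that inner function.
Check: d/du[-5*log(3*u**2/2 + 1/3)/4] = -45*u/(18*u**2 + 4) = f(u).

An antiderivative is F(u) = -5*log(3*u**2/2 + 1/3)/4.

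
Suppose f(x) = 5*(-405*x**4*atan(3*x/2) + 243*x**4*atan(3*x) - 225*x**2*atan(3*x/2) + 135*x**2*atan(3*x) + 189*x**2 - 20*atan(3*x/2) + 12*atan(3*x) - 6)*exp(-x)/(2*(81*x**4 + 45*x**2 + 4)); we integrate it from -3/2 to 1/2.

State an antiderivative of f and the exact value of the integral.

Recognize the product-rule pattern: f = u'v + uv' with u = 25*atan(3*x/2)/2 - 15*atan(3*x)/2, v = exp(-x), so integration by parts undoes it.
F(x) = -5*(-5*atan(3*x/2) + 3*atan(3*x))*exp(-x)/2 is an antiderivative of f.
Check: d/dx[-5*(-5*atan(3*x/2) + 3*atan(3*x))*exp(-x)/2] = (-2025*x**4*atan(3*x/2) + 1215*x**4*atan(3*x) - 1125*x**2*atan(3*x/2) + 675*x**2*atan(3*x) + 945*x**2 - 100*atan(3*x/2) + 60*atan(3*x) - 30)/(162*x**4*exp(x) + 90*x**2*exp(x) + 8*exp(x)), which equals f(x).
F(1/2) = -15*exp(-1/2)*atan(3/2)/2 + 25*exp(-1/2)*atan(3/4)/2; F(-3/2) = -25*exp(3/2)*atan(9/4)/2 + 15*exp(3/2)*atan(9/2)/2.
Integral = F(1/2) - F(-3/2) = -15*exp(3/2)*atan(9/2)/2 - 15*exp(-1/2)*atan(3/2)/2 + 25*exp(-1/2)*atan(3/4)/2 + 25*exp(3/2)*atan(9/4)/2.

Antiderivative: F(x) = -5*(-5*atan(3*x/2) + 3*atan(3*x))*exp(-x)/2; value = -15*exp(3/2)*atan(9/2)/2 - 15*exp(-1/2)*atan(3/2)/2 + 25*exp(-1/2)*atan(3/4)/2 + 25*exp(3/2)*atan(9/4)/2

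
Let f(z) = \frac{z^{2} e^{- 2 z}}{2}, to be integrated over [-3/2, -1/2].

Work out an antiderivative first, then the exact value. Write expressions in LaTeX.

f has the shape u'v + uv' for u = - \frac{z^{2}}{4} - \frac{z}{4} - \frac{1}{8} and v = e^{- 2 z} — it is the derivative of the product u*v.
F(z) = - \frac{\left(2 z^{2} + 2 z + 1\right) e^{- 2 z}}{8} is an antiderivative of f.
Check: d/dz[- \frac{\left(2 z^{2} + 2 z + 1\right) e^{- 2 z}}{8}] = \frac{z^{2} e^{- 2 z}}{2} = f(z).
F(-1/2) = - \frac{e}{16}; F(-3/2) = - \frac{5 e^{3}}{16}.
Integral = F(-1/2) - F(-3/2) = - \frac{e}{16} + \frac{5 e^{3}}{16}.

Antiderivative: F(z) = - \frac{\left(2 z^{2} + 2 z + 1\right) e^{- 2 z}}{8}; value = - \frac{e}{16} + \frac{5 e^{3}}{16}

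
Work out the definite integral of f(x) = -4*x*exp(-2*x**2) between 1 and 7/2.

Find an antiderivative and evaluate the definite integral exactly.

Antiderivative: F(x) = exp(-2*x**2); value = -exp(-2) + exp(-49/2)

f matches the chain-rule pattern g'(h)*h' with inner function h(x) = -2*x**2; substituting u = h(x) collapses the integral.
F(x) = exp(-2*x**2) is an antiderivative of f.
Check: d/dx[exp(-2*x**2)] = -4*x*exp(-2*x**2) = f(x).
F(7/2) = exp(-49/2); F(1) = exp(-2).
Integral = F(7/2) - F(1) = -exp(-2) + exp(-49/2).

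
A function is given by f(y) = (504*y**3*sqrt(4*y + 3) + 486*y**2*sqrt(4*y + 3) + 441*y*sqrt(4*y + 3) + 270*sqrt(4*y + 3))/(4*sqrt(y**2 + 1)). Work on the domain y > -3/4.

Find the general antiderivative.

F(y) = 9*(4*y + 3)**(5/2)*sqrt(y**2 + 1)/4 + C

Recognize the product-rule pattern: f = u'v + uv' with u = 9*sqrt(y**2 + 1)/4, v = (4*y + 3)**(5/2), so integration by parts undoes it.
Check: d/dy[9*(4*y + 3)**(5/2)*sqrt(y**2 + 1)/4] = (504*y**3*sqrt(4*y + 3) + 486*y**2*sqrt(4*y + 3) + 441*y*sqrt(4*y + 3) + 270*sqrt(4*y + 3))/(4*sqrt(y**2 + 1)) = f(y).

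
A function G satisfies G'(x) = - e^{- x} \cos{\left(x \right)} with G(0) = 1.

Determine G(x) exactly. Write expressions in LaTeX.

G(x) = \frac{1}{2} - \frac{e^{- x} \sin{\left(x \right)}}{2} + \frac{e^{- x} \cos{\left(x \right)}}{2}

Whatever form G(x) takes, its d/dx must return the stated G'(x).
A general antiderivative is - \frac{e^{- x} \sin{\left(x \right)}}{2} + \frac{e^{- x} \cos{\left(x \right)}}{2} + C.
The condition gives C = 1 - (\frac{1}{2}) = \frac{1}{2}.
So G(x) = \frac{1}{2} - \frac{e^{- x} \sin{\left(x \right)}}{2} + \frac{e^{- x} \cos{\left(x \right)}}{2}.
Check: d/dx[\frac{1}{2} - \frac{e^{- x} \sin{\left(x \right)}}{2} + \frac{e^{- x} \cos{\left(x \right)}}{2}] = - e^{- x} \cos{\left(x \right)} = G'(x).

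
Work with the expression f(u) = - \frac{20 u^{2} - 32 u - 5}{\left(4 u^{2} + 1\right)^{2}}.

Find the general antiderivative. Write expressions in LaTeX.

f has the shape v'r + vr' for v = \frac{1}{2 u^{2} + \frac{1}{2}} and r = \frac{5 u}{2} - 2 — it is the derivative of the product v*r.
Check: d/du[\frac{5 u - 4}{4 u^{2} + 1}] = \frac{- 20 u^{2} + 32 u + 5}{16 u^{4} + 8 u^{2} + 1}, which equals f(u).

F(u) = \frac{5 u - 4}{4 u^{2} + 1} + C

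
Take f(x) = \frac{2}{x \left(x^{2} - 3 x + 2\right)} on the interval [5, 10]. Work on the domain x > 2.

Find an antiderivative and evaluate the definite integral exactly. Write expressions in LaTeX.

The denominator factors as x \left(x - 2\right) \left(x - 1\right); partial fractions split f into directly integrable pieces: - \frac{2}{x - 1} + \frac{1}{x - 2} + \frac{1}{x}.
F(x) = - 2 \log{\left(x - 1 \right)} + \log{\left(x^{2} - 2 x \right)} is an antiderivative of f.
Check: d/dx[- 2 \log{\left(x - 1 \right)} + \log{\left(x^{2} - 2 x \right)}] = \frac{2}{x^{3} - 3 x^{2} + 2 x}, which equals f(x).
F(10) = - 2 \log{\left(9 \right)} + \log{\left(80 \right)}; F(5) = - 2 \log{\left(4 \right)} + \log{\left(15 \right)}.
Integral = F(10) - F(5) = - 2 \log{\left(9 \right)} - \log{\left(15 \right)} + 2 \log{\left(4 \right)} + \log{\left(80 \right)}.

Antiderivative: F(x) = - 2 \log{\left(x - 1 \right)} + \log{\left(x^{2} - 2 x \right)}; value = - 2 \log{\left(9 \right)} - \log{\left(15 \right)} + 2 \log{\left(4 \right)} + \log{\left(80 \right)}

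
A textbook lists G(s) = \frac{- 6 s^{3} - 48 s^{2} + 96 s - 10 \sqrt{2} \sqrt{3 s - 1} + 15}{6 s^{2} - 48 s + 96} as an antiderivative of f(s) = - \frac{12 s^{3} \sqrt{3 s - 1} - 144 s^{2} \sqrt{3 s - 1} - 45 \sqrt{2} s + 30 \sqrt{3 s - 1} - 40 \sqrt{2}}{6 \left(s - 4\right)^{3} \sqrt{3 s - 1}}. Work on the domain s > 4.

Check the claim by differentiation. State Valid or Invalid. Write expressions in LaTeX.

d/ds[G] = \frac{- 6 s^{3} \sqrt{3 s - 1} + 72 s^{2} \sqrt{3 s - 1} + 288 s \sqrt{3 s - 1} + 45 \sqrt{2} s - 414 \sqrt{3 s - 1} + 40 \sqrt{2}}{6 s^{3} \sqrt{3 s - 1} - 72 s^{2} \sqrt{3 s - 1} + 288 s \sqrt{3 s - 1} - 384 \sqrt{3 s - 1}}
d/ds[G] - f(s) = 1 != 0.

Invalid: d/ds[G] - f = 1, which is not 0.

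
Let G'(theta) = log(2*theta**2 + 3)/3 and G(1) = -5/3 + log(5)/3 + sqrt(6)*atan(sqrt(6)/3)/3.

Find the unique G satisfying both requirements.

A candidate passes only if d/dtheta[G] lands on the given G'(theta) exactly.
A general antiderivative is theta*log(2*theta**2 + 3)/3 - 2*theta/3 + sqrt(6)*atan(sqrt(6)*theta/3)/3 + C.
The condition gives C = -5/3 + log(5)/3 + sqrt(6)*atan(sqrt(6)/3)/3 - (-2/3 + log(5)/3 + sqrt(6)*atan(sqrt(6)/3)/3) = -1.
So G(theta) = theta*log(2*theta**2 + 3)/3 - 2*theta/3 + sqrt(6)*atan(sqrt(6)*theta/3)/3 - 1.
Check: d/dtheta[theta*log(2*theta**2 + 3)/3 - 2*theta/3 + sqrt(6)*atan(sqrt(6)*theta/3)/3 - 1] = log(2*theta**2 + 3)/3 = G'(theta).

G(theta) = theta*log(2*theta**2 + 3)/3 - 2*theta/3 + sqrt(6)*atan(sqrt(6)*theta/3)/3 - 1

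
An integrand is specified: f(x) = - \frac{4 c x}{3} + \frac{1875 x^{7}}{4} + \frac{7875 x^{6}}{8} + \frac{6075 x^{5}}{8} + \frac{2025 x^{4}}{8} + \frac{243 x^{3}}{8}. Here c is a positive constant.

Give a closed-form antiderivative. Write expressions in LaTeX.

The integrand splits into summands that can be handled one at a time.
Check: d/dx[- \frac{2 c x^{2}}{3} + \frac{1875 x^{8}}{32} + \frac{1125 x^{7}}{8} + \frac{2025 x^{6}}{16} + \frac{405 x^{5}}{8} + \frac{243 x^{4}}{32}] = - \frac{4 c x}{3} + \frac{1875 x^{7}}{4} + \frac{7875 x^{6}}{8} + \frac{6075 x^{5}}{8} + \frac{2025 x^{4}}{8} + \frac{243 x^{3}}{8} = f(x).

An antiderivative is F(x) = - \frac{2 c x^{2}}{3} + \frac{1875 x^{8}}{32} + \frac{1125 x^{7}}{8} + \frac{2025 x^{6}}{16} + \frac{405 x^{5}}{8} + \frac{243 x^{4}}{32}.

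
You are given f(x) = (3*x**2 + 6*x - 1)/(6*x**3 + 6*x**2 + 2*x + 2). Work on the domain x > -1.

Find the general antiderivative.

For F(x) to be correct the identity F'(x) - f(x) = 0 must hold.
Check: d/dx[-log(x + 1)/2 + log(3*x**2/2 + 1/2)/2] = (3*x**2 + 6*x - 1)/(6*x**3 + 6*x**2 + 2*x + 2) = f(x).

F(x) = -log(x + 1)/2 + log(3*x**2/2 + 1/2)/2 + C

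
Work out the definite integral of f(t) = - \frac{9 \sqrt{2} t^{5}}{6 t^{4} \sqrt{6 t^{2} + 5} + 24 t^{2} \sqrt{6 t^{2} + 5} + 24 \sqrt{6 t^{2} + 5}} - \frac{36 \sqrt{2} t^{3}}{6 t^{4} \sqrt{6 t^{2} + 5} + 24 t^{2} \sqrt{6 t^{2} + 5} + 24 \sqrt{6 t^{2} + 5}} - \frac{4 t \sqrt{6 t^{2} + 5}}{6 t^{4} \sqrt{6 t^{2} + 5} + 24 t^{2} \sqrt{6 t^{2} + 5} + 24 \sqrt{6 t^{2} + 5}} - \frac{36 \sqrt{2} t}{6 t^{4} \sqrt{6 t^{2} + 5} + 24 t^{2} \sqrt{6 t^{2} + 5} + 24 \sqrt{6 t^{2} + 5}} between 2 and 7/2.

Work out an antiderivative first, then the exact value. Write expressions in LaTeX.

Integrate term by term and add the pieces.
F(t) = - \frac{\sqrt{3 t^{2} + \frac{5}{2}}}{2} + \frac{2}{6 t^{2} + 12} is an antiderivative of f.
Check: d/dt[- \frac{\sqrt{3 t^{2} + \frac{5}{2}}}{2} + \frac{2}{6 t^{2} + 12}] = \frac{- 9 \sqrt{2} t^{5} - 36 \sqrt{2} t^{3} - 4 t \sqrt{6 t^{2} + 5} - 36 \sqrt{2} t}{6 t^{4} \sqrt{6 t^{2} + 5} + 24 t^{2} \sqrt{6 t^{2} + 5} + 24 \sqrt{6 t^{2} + 5}}, which equals f(t).
F(7/2) = \frac{4}{171} - \frac{\sqrt{157}}{4}; F(2) = \frac{1}{18} - \frac{\sqrt{58}}{4}.
Integral = F(7/2) - F(2) = - \frac{\sqrt{157}}{4} - \frac{11}{342} + \frac{\sqrt{58}}{4}.

Antiderivative: F(t) = - \frac{\sqrt{3 t^{2} + \frac{5}{2}}}{2} + \frac{2}{6 t^{2} + 12}; value = - \frac{\sqrt{157}}{4} - \frac{11}{342} + \frac{\sqrt{58}}{4}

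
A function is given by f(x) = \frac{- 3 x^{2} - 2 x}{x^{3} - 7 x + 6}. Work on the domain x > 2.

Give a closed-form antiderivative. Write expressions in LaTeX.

The denominator factors as \left(x - 2\right) \left(x - 1\right) \left(x + 3\right); partial fractions split f into directly integrable pieces: - \frac{21}{20 \left(x + 3\right)} + \frac{5}{4 \left(x - 1\right)} - \frac{16}{5 \left(x - 2\right)}.
Check: d/dx[- \frac{16 \log{\left(x - 2 \right)}}{5} + \frac{5 \log{\left(x - 1 \right)}}{4} - \frac{21 \log{\left(x + 3 \right)}}{20}] = \frac{- 3 x^{2} - 2 x}{x^{3} - 7 x + 6} = f(x).

An antiderivative is F(x) = - \frac{16 \log{\left(x - 2 \right)}}{5} + \frac{5 \log{\left(x - 1 \right)}}{4} - \frac{21 \log{\left(x + 3 \right)}}{20}.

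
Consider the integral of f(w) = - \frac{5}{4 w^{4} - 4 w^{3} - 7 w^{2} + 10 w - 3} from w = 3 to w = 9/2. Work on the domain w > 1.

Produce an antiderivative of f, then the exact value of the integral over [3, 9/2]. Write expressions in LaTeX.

Antiderivative: F(w) = \frac{24 w \log{\left(w - 1 \right)} - 25 w \log{\left(w - \frac{1}{2} \right)} + w \log{\left(w + \frac{3}{2} \right)} - 24 \log{\left(w - 1 \right)} + 25 \log{\left(w - \frac{1}{2} \right)} - \log{\left(w + \frac{3}{2} \right)} + 10}{10 w - 10}; value = - \frac{5 \log{\left(4 \right)}}{2} - \frac{12 \log{\left(2 \right)}}{5} - \frac{3}{14} - \frac{\log{\left(\frac{9}{2} \right)}}{10} + \frac{\log{\left(6 \right)}}{10} + \frac{5 \log{\left(\frac{5}{2} \right)}}{2} + \frac{12 \log{\left(\frac{7}{2} \right)}}{5}

The denominator factors as \left(w - 1\right)^{2} \left(2 w - 1\right) \left(2 w + 3\right); partial fractions split f into directly integrable pieces: \frac{1}{5 \left(2 w + 3\right)} - \frac{5}{2 w - 1} + \frac{12}{5 \left(w - 1\right)} - \frac{1}{\left(w - 1\right)^{2}}.
F(w) = \frac{24 w \log{\left(w - 1 \right)} - 25 w \log{\left(w - \frac{1}{2} \right)} + w \log{\left(w + \frac{3}{2} \right)} - 24 \log{\left(w - 1 \right)} + 25 \log{\left(w - \frac{1}{2} \right)} - \log{\left(w + \frac{3}{2} \right)} + 10}{10 w - 10} is an antiderivative of f.
Check: d/dw[\frac{24 w \log{\left(w - 1 \right)} - 25 w \log{\left(w - \frac{1}{2} \right)} + w \log{\left(w + \frac{3}{2} \right)} - 24 \log{\left(w - 1 \right)} + 25 \log{\left(w - \frac{1}{2} \right)} - \log{\left(w + \frac{3}{2} \right)} + 10}{10 w - 10}] = - \frac{5}{4 w^{4} - 4 w^{3} - 7 w^{2} + 10 w - 3} = f(w).
F(9/2) = - \frac{5 \log{\left(4 \right)}}{2} + \frac{\log{\left(6 \right)}}{10} + \frac{2}{7} + \frac{12 \log{\left(\frac{7}{2} \right)}}{5}; F(3) = - \frac{5 \log{\left(\frac{5}{2} \right)}}{2} + \frac{\log{\left(\frac{9}{2} \right)}}{10} + \frac{1}{2} + \frac{12 \log{\left(2 \right)}}{5}.
Integral = F(9/2) - F(3) = - \frac{5 \log{\left(4 \right)}}{2} - \frac{12 \log{\left(2 \right)}}{5} - \frac{3}{14} - \frac{\log{\left(\frac{9}{2} \right)}}{10} + \frac{\log{\left(6 \right)}}{10} + \frac{5 \log{\left(\frac{5}{2} \right)}}{2} + \frac{12 \log{\left(\frac{7}{2} \right)}}{5}.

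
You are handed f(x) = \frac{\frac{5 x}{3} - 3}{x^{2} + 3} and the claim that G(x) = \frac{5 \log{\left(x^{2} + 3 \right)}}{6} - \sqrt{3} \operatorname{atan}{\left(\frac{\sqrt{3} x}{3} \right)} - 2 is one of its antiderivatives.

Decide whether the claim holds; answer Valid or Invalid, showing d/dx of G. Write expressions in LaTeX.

Valid: G'(x) = f(x).

d/dx[G] = \frac{5 x - 9}{3 x^{2} + 9}
This equals f(x) exactly, so the claim holds.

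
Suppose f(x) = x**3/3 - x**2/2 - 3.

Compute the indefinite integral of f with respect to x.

F(x) = x**4/12 - x**3/6 - 3*x + C

The integrand splits into summands that can be handled one at a time.
Check: d/dx[x**4/12 - x**3/6 - 3*x] = x**3/3 - x**2/2 - 3 = f(x).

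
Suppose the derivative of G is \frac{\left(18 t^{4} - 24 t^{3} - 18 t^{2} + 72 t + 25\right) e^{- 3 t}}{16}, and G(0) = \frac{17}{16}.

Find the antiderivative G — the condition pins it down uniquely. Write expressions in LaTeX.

G(t) = - \frac{\left(6 t^{4} - 6 t^{2} + 20 t - 32 e^{3 t} + 15\right) e^{- 3 t}}{16}

G'(t) has the shape u'v + uv' for u = - \frac{3 t^{4}}{8} + \frac{3 t^{2}}{8} - \frac{5 t}{4} - \frac{15}{16} and v = e^{- 3 t} — it is the derivative of the product u*v.
A general antiderivative is - \frac{3 \left(\frac{t^{4}}{2} - \frac{t^{2}}{2} + \frac{5 t}{3} + \frac{5}{4}\right) e^{- 3 t}}{4} + C.
The condition gives C = \frac{17}{16} - (- \frac{15}{16}) = 2.
So G(t) = - \frac{\left(6 t^{4} - 6 t^{2} + 20 t - 32 e^{3 t} + 15\right) e^{- 3 t}}{16}.
Check: d/dt[- \frac{\left(6 t^{4} - 6 t^{2} + 20 t - 32 e^{3 t} + 15\right) e^{- 3 t}}{16}] = \frac{\left(18 t^{4} - 24 t^{3} - 18 t^{2} + 72 t + 25\right) e^{- 3 t}}{16} = G'(t).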